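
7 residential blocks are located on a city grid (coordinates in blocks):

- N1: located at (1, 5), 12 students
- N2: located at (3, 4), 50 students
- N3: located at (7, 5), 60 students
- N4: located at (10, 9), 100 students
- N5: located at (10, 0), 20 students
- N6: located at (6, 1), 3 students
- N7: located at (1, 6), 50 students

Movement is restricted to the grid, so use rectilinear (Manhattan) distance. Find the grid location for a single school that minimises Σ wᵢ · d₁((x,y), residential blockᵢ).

Manhattan distance separates: Σwᵢ(|x−xᵢ|+|y−yᵢ|) = Σwᵢ|x−xᵢ| + Σwᵢ|y−yᵢ|, so x and y are optimised independently as 1-D weighted medians.
Total weight W = 295; half = 147.5.
x-coordinate, sorted with cumulative weight:
  x=1 (N1, w=12) cum 12
  x=1 (N7, w=50) cum 62
  x=3 (N2, w=50) cum 112
  x=6 (N6, w=3) cum 115
  x=7 (N3, w=60) cum 175  ← median
  x=10 (N4, w=100) cum 275
  x=10 (N5, w=20) cum 295
⇒ x* = 7
y-coordinate, sorted with cumulative weight:
  y=0 (N5, w=20) cum 20
  y=1 (N6, w=3) cum 23
  y=4 (N2, w=50) cum 73
  y=5 (N1, w=12) cum 85
  y=5 (N3, w=60) cum 145
  y=6 (N7, w=50) cum 195  ← median
  y=9 (N4, w=100) cum 295
⇒ y* = 6

(7, 6)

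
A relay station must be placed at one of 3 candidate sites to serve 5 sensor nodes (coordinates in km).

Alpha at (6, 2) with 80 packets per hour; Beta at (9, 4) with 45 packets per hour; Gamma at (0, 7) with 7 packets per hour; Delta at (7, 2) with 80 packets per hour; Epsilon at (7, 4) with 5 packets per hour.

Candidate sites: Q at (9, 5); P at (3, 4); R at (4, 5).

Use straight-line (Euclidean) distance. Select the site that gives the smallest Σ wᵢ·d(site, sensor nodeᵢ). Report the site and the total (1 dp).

Total weighted distance at each candidate:
  Q (9, 5): total = 748.6
  P (3, 4): total = 965.9
  R (4, 5): total = 904.4
Minimum is at Q with total 748.6 km.

Q, total 748.6 km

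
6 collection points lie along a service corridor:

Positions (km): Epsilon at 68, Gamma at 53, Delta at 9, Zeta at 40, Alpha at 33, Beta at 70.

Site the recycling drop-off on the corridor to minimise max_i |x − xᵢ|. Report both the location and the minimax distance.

The 1-center on a line is the midpoint of the two extreme points: leftmost at 9, rightmost at 70.
Optimal location = (9 + 70)/2 = 39.5; maximum distance = (70 − 9)/2 = 30.5.

location 39.5, max distance 30.5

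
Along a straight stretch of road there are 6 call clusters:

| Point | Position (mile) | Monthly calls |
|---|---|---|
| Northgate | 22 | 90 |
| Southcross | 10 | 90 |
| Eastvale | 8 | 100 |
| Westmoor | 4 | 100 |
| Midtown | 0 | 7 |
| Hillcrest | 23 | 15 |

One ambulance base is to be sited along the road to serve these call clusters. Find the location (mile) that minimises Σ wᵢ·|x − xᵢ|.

For a sum of weighted absolute distances on a line, the optimum is the weighted median (not the mean). Total weight W = 402; half-weight = 201.
Sort by position and accumulate weight:
  mile 0 (Midtown, w=7) → cum 7
  mile 4 (Westmoor, w=100) → cum 107
  mile 8 (Eastvale, w=100) → cum 207  ≥ 201 → median here
  mile 10 (Southcross, w=90) → cum 297
  mile 22 (Northgate, w=90) → cum 387
  mile 23 (Hillcrest, w=15) → cum 402
Optimal location: mile 8.

x = 8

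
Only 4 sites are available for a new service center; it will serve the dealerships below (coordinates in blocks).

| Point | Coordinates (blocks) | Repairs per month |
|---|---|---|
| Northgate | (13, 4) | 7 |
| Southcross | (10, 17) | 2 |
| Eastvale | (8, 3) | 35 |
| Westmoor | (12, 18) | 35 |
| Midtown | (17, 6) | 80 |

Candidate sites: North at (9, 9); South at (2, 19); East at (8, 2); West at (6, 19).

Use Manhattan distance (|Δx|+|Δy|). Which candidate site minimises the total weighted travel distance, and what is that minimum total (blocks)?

Total weighted distance at each candidate:
  North (9, 9): total = 1626
  South (2, 19): total = 3597
  East (8, 2): total = 1858
  West (6, 19): total = 2961
Minimum is at North with total 1626 blocks.

North, total 1626 blocks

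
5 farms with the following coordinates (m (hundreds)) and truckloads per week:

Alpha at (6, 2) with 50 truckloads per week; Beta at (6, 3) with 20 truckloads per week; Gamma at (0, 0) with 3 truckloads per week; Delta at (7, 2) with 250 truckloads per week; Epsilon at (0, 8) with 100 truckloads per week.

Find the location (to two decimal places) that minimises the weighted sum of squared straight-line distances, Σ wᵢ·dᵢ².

(5.13, 3.45)

The minimiser of Σwᵢ‖p−pᵢ‖² is the weighted centroid p* = (Σwᵢpᵢ)/(Σwᵢ).
Σwᵢ = 423.
Σwᵢxᵢ = 50·6 + 20·6 + 3·0 + 250·7 + 100·0 = 2170.
Σwᵢyᵢ = 50·2 + 20·3 + 3·0 + 250·2 + 100·8 = 1460.
x* = 2170/423 = 5.13, y* = 1460/423 = 3.45.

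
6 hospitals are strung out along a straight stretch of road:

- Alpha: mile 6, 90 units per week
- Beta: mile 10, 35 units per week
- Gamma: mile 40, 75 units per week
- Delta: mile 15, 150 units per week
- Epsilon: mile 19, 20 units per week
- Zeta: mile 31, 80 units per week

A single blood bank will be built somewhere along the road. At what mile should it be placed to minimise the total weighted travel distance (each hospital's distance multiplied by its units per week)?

x = 15

For a sum of weighted absolute distances on a line, the optimum is the weighted median (not the mean). Total weight W = 450; half-weight = 225.
Sort by position and accumulate weight:
  mile 6 (Alpha, w=90) → cum 90
  mile 10 (Beta, w=35) → cum 125
  mile 15 (Delta, w=150) → cum 275  ≥ 225 → median here
  mile 19 (Epsilon, w=20) → cum 295
  mile 31 (Zeta, w=80) → cum 375
  mile 40 (Gamma, w=75) → cum 450
Optimal location: mile 15.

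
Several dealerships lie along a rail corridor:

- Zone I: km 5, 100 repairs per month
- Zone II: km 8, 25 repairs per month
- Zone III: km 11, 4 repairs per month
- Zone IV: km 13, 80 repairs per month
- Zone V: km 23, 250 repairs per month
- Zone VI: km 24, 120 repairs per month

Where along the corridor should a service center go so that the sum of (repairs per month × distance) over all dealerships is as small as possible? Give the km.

x = 23

For a sum of weighted absolute distances on a line, the optimum is the weighted median (not the mean). Total weight W = 579; half-weight = 289.5.
Sort by position and accumulate weight:
  km 5 (Zone I, w=100) → cum 100
  km 8 (Zone II, w=25) → cum 125
  km 11 (Zone III, w=4) → cum 129
  km 13 (Zone IV, w=80) → cum 209
  km 23 (Zone V, w=250) → cum 459  ≥ 289.5 → median here
  km 24 (Zone VI, w=120) → cum 579
Optimal location: km 23.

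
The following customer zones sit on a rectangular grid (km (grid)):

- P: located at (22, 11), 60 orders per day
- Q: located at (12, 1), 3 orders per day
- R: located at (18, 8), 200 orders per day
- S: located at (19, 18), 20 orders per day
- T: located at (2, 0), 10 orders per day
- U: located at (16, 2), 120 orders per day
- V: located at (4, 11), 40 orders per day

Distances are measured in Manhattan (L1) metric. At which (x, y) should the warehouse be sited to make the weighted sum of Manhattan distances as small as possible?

(18, 8)

Manhattan distance separates: Σwᵢ(|x−xᵢ|+|y−yᵢ|) = Σwᵢ|x−xᵢ| + Σwᵢ|y−yᵢ|, so x and y are optimised independently as 1-D weighted medians.
Total weight W = 453; half = 226.5.
x-coordinate, sorted with cumulative weight:
  x=2 (T, w=10) cum 10
  x=4 (V, w=40) cum 50
  x=12 (Q, w=3) cum 53
  x=16 (U, w=120) cum 173
  x=18 (R, w=200) cum 373  ← median
  x=19 (S, w=20) cum 393
  x=22 (P, w=60) cum 453
⇒ x* = 18
y-coordinate, sorted with cumulative weight:
  y=0 (T, w=10) cum 10
  y=1 (Q, w=3) cum 13
  y=2 (U, w=120) cum 133
  y=8 (R, w=200) cum 333  ← median
  y=11 (P, w=60) cum 393
  y=11 (V, w=40) cum 433
  y=18 (S, w=20) cum 453
⇒ y* = 8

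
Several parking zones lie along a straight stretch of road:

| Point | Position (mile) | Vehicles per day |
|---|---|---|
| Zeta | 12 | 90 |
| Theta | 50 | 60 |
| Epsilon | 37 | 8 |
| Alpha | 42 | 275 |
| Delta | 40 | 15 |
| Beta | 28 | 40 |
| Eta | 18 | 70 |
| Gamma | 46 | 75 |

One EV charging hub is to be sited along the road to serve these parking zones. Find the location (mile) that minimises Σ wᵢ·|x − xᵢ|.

For a sum of weighted absolute distances on a line, the optimum is the weighted median (not the mean). Total weight W = 633; half-weight = 316.5.
Sort by position and accumulate weight:
  mile 12 (Zeta, w=90) → cum 90
  mile 18 (Eta, w=70) → cum 160
  mile 28 (Beta, w=40) → cum 200
  mile 37 (Epsilon, w=8) → cum 208
  mile 40 (Delta, w=15) → cum 223
  mile 42 (Alpha, w=275) → cum 498  ≥ 316.5 → median here
  mile 46 (Gamma, w=75) → cum 573
  mile 50 (Theta, w=60) → cum 633
Optimal location: mile 42.

x = 42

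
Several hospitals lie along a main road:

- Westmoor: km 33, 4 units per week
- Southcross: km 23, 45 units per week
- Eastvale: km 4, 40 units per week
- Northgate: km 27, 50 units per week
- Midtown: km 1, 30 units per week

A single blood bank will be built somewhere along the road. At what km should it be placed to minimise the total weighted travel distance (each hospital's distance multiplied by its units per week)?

x = 23

For a sum of weighted absolute distances on a line, the optimum is the weighted median (not the mean). Total weight W = 169; half-weight = 84.5.
Sort by position and accumulate weight:
  km 1 (Midtown, w=30) → cum 30
  km 4 (Eastvale, w=40) → cum 70
  km 23 (Southcross, w=45) → cum 115  ≥ 84.5 → median here
  km 27 (Northgate, w=50) → cum 165
  km 33 (Westmoor, w=4) → cum 169
Optimal location: km 23.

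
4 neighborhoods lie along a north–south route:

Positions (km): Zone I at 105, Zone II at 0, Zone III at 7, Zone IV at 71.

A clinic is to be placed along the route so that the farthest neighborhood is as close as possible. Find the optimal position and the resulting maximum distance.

The 1-center on a line is the midpoint of the two extreme points: leftmost at 0, rightmost at 105.
Optimal location = (0 + 105)/2 = 52.5; maximum distance = (105 − 0)/2 = 52.5.

location 52.5, max distance 52.5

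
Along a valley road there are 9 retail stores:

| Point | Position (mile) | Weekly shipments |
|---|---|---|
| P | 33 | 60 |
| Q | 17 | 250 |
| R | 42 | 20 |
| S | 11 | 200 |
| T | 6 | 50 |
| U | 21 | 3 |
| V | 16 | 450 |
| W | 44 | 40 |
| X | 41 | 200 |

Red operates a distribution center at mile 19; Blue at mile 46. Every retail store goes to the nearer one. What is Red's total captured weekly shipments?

The indifferent point is the midpoint (19+46)/2 = 32.5; retail stores left of it (closer to Red at 19) go to Red, those right go to Blue.
  T at 6 (w=50) → Red
  S at 11 (w=200) → Red
  V at 16 (w=450) → Red
  Q at 17 (w=250) → Red
  U at 21 (w=3) → Red
  P at 33 (w=60) → Blue
  X at 41 (w=200) → Blue
  R at 42 (w=20) → Blue
  W at 44 (w=40) → Blue
Red captures 953; Blue captures 320.

953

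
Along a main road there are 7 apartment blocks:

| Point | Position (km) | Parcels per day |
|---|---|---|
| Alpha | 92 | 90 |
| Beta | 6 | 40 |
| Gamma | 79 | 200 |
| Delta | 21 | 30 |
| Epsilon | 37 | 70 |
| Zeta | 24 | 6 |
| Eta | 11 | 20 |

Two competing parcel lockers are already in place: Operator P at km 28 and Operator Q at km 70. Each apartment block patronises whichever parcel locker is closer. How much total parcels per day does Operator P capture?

The indifferent point is the midpoint (28+70)/2 = 49; apartment blocks left of it (closer to Operator P at 28) go to Operator P, those right go to Operator Q.
  Beta at 6 (w=40) → Operator P
  Eta at 11 (w=20) → Operator P
  Delta at 21 (w=30) → Operator P
  Zeta at 24 (w=6) → Operator P
  Epsilon at 37 (w=70) → Operator P
  Gamma at 79 (w=200) → Operator Q
  Alpha at 92 (w=90) → Operator Q
Operator P captures 166; Operator Q captures 290.

166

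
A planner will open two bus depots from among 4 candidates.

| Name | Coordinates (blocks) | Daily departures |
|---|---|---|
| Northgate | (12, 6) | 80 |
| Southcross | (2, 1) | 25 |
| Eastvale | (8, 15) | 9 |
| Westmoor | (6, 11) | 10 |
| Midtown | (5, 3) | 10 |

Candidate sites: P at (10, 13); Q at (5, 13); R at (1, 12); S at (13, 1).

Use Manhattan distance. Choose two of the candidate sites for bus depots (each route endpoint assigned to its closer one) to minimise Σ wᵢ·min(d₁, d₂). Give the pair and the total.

{Q, S}, total 930

Evaluate every pair (each demand assigned to the nearer of the two):
  {Q, S}: total = 930
  {P, S}: total = 951
  {R, S}: total = 1005
  {P, R}: total = 1246
  {P, Q}: total = 1261
  {Q, R}: total = 1595
Best pair: {Q, S} with total 930.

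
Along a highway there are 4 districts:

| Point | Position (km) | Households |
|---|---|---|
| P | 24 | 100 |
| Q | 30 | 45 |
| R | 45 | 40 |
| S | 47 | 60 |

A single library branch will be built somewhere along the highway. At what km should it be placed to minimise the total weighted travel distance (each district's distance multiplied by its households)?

For a sum of weighted absolute distances on a line, the optimum is the weighted median (not the mean). Total weight W = 245; half-weight = 122.5.
Sort by position and accumulate weight:
  km 24 (P, w=100) → cum 100
  km 30 (Q, w=45) → cum 145  ≥ 122.5 → median here
  km 45 (R, w=40) → cum 185
  km 47 (S, w=60) → cum 245
Optimal location: km 30.

x = 30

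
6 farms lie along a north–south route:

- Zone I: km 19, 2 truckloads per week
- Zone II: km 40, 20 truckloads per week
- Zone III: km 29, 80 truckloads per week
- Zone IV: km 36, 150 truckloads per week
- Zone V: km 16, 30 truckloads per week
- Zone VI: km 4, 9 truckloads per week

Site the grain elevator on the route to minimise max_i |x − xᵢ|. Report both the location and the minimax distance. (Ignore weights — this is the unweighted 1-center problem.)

The 1-center on a line is the midpoint of the two extreme points: leftmost at 4, rightmost at 40.
Optimal location = (4 + 40)/2 = 22; maximum distance = (40 − 4)/2 = 18.

location 22, max distance 18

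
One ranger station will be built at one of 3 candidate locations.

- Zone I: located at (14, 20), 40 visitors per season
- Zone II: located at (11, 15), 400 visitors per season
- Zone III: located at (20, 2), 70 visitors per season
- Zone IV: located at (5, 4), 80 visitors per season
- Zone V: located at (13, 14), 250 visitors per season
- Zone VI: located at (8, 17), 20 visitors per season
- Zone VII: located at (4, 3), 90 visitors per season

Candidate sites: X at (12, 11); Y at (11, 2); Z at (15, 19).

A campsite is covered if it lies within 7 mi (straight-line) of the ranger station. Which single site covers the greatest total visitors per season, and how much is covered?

Coverage radius r = 7 mi; a point is covered iff (Δx)²+(Δy)² ≤ 7² = 49.
  X (12, 11): covers {Zone II, Zone V} → 650
  Y (11, 2): covers {Zone IV} → 80
  Z (15, 19): covers {Zone I, Zone II, Zone V} → 690
Maximum coverage at Z: 690 visitors per season.

Z, covering 690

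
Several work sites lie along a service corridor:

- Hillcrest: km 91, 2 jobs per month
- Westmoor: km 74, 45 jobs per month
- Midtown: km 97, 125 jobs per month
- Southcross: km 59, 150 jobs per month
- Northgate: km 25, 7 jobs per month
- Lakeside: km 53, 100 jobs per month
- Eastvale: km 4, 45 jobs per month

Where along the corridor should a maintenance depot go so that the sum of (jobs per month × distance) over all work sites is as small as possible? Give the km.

x = 59

For a sum of weighted absolute distances on a line, the optimum is the weighted median (not the mean). Total weight W = 474; half-weight = 237.
Sort by position and accumulate weight:
  km 4 (Eastvale, w=45) → cum 45
  km 25 (Northgate, w=7) → cum 52
  km 53 (Lakeside, w=100) → cum 152
  km 59 (Southcross, w=150) → cum 302  ≥ 237 → median here
  km 74 (Westmoor, w=45) → cum 347
  km 91 (Hillcrest, w=2) → cum 349
  km 97 (Midtown, w=125) → cum 474
Optimal location: km 59.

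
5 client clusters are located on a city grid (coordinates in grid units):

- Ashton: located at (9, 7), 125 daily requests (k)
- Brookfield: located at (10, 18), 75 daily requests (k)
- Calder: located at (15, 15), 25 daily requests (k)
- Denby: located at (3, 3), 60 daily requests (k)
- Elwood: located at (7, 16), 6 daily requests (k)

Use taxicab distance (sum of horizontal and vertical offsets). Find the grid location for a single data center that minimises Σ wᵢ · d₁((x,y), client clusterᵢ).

(9, 7)

Manhattan distance separates: Σwᵢ(|x−xᵢ|+|y−yᵢ|) = Σwᵢ|x−xᵢ| + Σwᵢ|y−yᵢ|, so x and y are optimised independently as 1-D weighted medians.
Total weight W = 291; half = 145.5.
x-coordinate, sorted with cumulative weight:
  x=3 (Denby, w=60) cum 60
  x=7 (Elwood, w=6) cum 66
  x=9 (Ashton, w=125) cum 191  ← median
  x=10 (Brookfield, w=75) cum 266
  x=15 (Calder, w=25) cum 291
⇒ x* = 9
y-coordinate, sorted with cumulative weight:
  y=3 (Denby, w=60) cum 60
  y=7 (Ashton, w=125) cum 185  ← median
  y=15 (Calder, w=25) cum 210
  y=16 (Elwood, w=6) cum 216
  y=18 (Brookfield, w=75) cum 291
⇒ y* = 7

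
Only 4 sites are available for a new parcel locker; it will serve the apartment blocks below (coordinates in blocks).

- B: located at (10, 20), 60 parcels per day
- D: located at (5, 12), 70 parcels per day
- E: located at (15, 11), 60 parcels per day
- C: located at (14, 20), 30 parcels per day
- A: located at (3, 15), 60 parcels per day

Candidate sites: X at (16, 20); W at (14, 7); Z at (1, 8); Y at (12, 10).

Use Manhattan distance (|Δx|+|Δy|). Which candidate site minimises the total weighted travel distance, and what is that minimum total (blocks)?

Total weighted distance at each candidate:
  X (16, 20): total = 3430
  W (14, 7): total = 3830
  Z (1, 8): total = 4130
  Y (12, 10): total = 2790
Minimum is at Y with total 2790 blocks.

Y, total 2790 blocks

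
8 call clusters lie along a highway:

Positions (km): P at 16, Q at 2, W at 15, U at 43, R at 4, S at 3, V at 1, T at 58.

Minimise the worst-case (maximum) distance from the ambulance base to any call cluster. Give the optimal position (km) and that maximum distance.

The 1-center on a line is the midpoint of the two extreme points: leftmost at 1, rightmost at 58.
Optimal location = (1 + 58)/2 = 29.5; maximum distance = (58 − 1)/2 = 28.5.

location 29.5, max distance 28.5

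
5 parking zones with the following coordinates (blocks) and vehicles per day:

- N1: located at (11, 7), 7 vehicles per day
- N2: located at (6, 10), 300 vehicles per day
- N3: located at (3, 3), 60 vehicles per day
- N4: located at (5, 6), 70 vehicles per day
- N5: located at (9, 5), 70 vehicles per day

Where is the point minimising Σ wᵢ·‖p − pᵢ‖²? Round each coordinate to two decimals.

(5.99, 7.89)

The minimiser of Σwᵢ‖p−pᵢ‖² is the weighted centroid p* = (Σwᵢpᵢ)/(Σwᵢ).
Σwᵢ = 507.
Σwᵢxᵢ = 7·11 + 300·6 + 60·3 + 70·5 + 70·9 = 3037.
Σwᵢyᵢ = 7·7 + 300·10 + 60·3 + 70·6 + 70·5 = 3999.
x* = 3037/507 = 5.99, y* = 3999/507 = 7.89.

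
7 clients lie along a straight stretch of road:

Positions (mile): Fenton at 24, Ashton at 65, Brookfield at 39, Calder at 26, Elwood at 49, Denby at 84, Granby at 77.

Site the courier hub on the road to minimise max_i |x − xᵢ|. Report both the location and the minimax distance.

The 1-center on a line is the midpoint of the two extreme points: leftmost at 24, rightmost at 84.
Optimal location = (24 + 84)/2 = 54; maximum distance = (84 − 24)/2 = 30.

location 54, max distance 30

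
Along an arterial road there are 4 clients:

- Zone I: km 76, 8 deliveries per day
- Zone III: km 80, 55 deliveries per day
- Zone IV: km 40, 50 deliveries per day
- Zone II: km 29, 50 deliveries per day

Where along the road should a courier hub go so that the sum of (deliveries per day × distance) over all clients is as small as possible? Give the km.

x = 40

For a sum of weighted absolute distances on a line, the optimum is the weighted median (not the mean). Total weight W = 163; half-weight = 81.5.
Sort by position and accumulate weight:
  km 29 (Zone II, w=50) → cum 50
  km 40 (Zone IV, w=50) → cum 100  ≥ 81.5 → median here
  km 76 (Zone I, w=8) → cum 108
  km 80 (Zone III, w=55) → cum 163
Optimal location: km 40.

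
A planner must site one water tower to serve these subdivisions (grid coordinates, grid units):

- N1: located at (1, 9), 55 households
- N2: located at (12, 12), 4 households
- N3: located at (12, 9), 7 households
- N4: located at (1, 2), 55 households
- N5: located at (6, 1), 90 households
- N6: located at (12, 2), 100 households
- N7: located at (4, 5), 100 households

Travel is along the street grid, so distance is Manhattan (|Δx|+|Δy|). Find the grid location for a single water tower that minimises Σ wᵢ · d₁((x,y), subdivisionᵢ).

Manhattan distance separates: Σwᵢ(|x−xᵢ|+|y−yᵢ|) = Σwᵢ|x−xᵢ| + Σwᵢ|y−yᵢ|, so x and y are optimised independently as 1-D weighted medians.
Total weight W = 411; half = 205.5.
x-coordinate, sorted with cumulative weight:
  x=1 (N1, w=55) cum 55
  x=1 (N4, w=55) cum 110
  x=4 (N7, w=100) cum 210  ← median
  x=6 (N5, w=90) cum 300
  x=12 (N2, w=4) cum 304
  x=12 (N3, w=7) cum 311
  x=12 (N6, w=100) cum 411
⇒ x* = 4
y-coordinate, sorted with cumulative weight:
  y=1 (N5, w=90) cum 90
  y=2 (N4, w=55) cum 145
  y=2 (N6, w=100) cum 245  ← median
  y=5 (N7, w=100) cum 345
  y=9 (N1, w=55) cum 400
  y=9 (N3, w=7) cum 407
  y=12 (N2, w=4) cum 411
⇒ y* = 2

(4, 2)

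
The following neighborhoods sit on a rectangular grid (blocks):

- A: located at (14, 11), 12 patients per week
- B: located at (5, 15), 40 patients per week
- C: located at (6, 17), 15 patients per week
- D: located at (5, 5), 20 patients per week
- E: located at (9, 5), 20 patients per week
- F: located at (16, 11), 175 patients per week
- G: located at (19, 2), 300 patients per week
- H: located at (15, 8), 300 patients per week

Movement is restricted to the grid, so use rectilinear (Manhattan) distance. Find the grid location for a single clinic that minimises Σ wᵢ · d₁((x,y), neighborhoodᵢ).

Manhattan distance separates: Σwᵢ(|x−xᵢ|+|y−yᵢ|) = Σwᵢ|x−xᵢ| + Σwᵢ|y−yᵢ|, so x and y are optimised independently as 1-D weighted medians.
Total weight W = 882; half = 441.
x-coordinate, sorted with cumulative weight:
  x=5 (B, w=40) cum 40
  x=5 (D, w=20) cum 60
  x=6 (C, w=15) cum 75
  x=9 (E, w=20) cum 95
  x=14 (A, w=12) cum 107
  x=15 (H, w=300) cum 407
  x=16 (F, w=175) cum 582  ← median
  x=19 (G, w=300) cum 882
⇒ x* = 16
y-coordinate, sorted with cumulative weight:
  y=2 (G, w=300) cum 300
  y=5 (D, w=20) cum 320
  y=5 (E, w=20) cum 340
  y=8 (H, w=300) cum 640  ← median
  y=11 (A, w=12) cum 652
  y=11 (F, w=175) cum 827
  y=15 (B, w=40) cum 867
  y=17 (C, w=15) cum 882
⇒ y* = 8

(16, 8)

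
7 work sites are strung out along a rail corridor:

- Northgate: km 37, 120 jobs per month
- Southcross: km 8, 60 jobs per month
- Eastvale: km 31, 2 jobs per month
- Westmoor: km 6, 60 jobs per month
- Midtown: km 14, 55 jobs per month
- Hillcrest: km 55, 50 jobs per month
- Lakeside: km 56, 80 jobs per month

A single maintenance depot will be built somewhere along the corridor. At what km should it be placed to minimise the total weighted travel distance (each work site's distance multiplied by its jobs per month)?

x = 37

For a sum of weighted absolute distances on a line, the optimum is the weighted median (not the mean). Total weight W = 427; half-weight = 213.5.
Sort by position and accumulate weight:
  km 6 (Westmoor, w=60) → cum 60
  km 8 (Southcross, w=60) → cum 120
  km 14 (Midtown, w=55) → cum 175
  km 31 (Eastvale, w=2) → cum 177
  km 37 (Northgate, w=120) → cum 297  ≥ 213.5 → median here
  km 55 (Hillcrest, w=50) → cum 347
  km 56 (Lakeside, w=80) → cum 427
Optimal location: km 37.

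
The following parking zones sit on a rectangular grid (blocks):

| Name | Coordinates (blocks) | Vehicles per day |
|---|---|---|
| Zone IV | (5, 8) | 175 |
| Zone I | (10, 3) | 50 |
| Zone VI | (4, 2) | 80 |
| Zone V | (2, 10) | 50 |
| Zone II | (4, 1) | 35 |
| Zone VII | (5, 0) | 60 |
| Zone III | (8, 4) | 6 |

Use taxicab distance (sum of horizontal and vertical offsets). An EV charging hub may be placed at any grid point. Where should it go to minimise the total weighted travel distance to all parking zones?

Manhattan distance separates: Σwᵢ(|x−xᵢ|+|y−yᵢ|) = Σwᵢ|x−xᵢ| + Σwᵢ|y−yᵢ|, so x and y are optimised independently as 1-D weighted medians.
Total weight W = 456; half = 228.
x-coordinate, sorted with cumulative weight:
  x=2 (Zone V, w=50) cum 50
  x=4 (Zone VI, w=80) cum 130
  x=4 (Zone II, w=35) cum 165
  x=5 (Zone IV, w=175) cum 340  ← median
  x=5 (Zone VII, w=60) cum 400
  x=8 (Zone III, w=6) cum 406
  x=10 (Zone I, w=50) cum 456
⇒ x* = 5
y-coordinate, sorted with cumulative weight:
  y=0 (Zone VII, w=60) cum 60
  y=1 (Zone II, w=35) cum 95
  y=2 (Zone VI, w=80) cum 175
  y=3 (Zone I, w=50) cum 225
  y=4 (Zone III, w=6) cum 231  ← median
  y=8 (Zone IV, w=175) cum 406
  y=10 (Zone V, w=50) cum 456
⇒ y* = 4

(5, 4)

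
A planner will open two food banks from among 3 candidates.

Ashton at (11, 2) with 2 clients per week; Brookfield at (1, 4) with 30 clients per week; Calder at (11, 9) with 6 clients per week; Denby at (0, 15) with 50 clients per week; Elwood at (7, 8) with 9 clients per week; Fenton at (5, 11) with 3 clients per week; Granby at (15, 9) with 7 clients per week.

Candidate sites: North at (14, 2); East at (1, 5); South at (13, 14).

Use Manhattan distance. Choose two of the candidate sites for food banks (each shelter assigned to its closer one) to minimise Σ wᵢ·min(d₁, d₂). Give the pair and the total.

Evaluate every pair (each demand assigned to the nearer of the two):
  {East, South}: total = 808
  {North, East}: total = 813
  {North, South}: total = 1388
Best pair: {East, South} with total 808.

{East, South}, total 808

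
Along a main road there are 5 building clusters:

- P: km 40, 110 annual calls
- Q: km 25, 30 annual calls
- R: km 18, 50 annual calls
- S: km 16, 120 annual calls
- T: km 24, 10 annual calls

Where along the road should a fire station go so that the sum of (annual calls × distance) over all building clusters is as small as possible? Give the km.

For a sum of weighted absolute distances on a line, the optimum is the weighted median (not the mean). Total weight W = 320; half-weight = 160.
Sort by position and accumulate weight:
  km 16 (S, w=120) → cum 120
  km 18 (R, w=50) → cum 170  ≥ 160 → median here
  km 24 (T, w=10) → cum 180
  km 25 (Q, w=30) → cum 210
  km 40 (P, w=110) → cum 320
Optimal location: km 18.

x = 18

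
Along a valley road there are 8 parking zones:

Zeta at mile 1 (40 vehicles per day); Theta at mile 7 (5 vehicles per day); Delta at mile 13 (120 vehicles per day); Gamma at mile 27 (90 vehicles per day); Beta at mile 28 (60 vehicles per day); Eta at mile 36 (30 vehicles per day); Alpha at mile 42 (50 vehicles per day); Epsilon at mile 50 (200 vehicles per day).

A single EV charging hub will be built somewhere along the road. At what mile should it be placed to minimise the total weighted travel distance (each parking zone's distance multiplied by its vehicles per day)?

x = 28

For a sum of weighted absolute distances on a line, the optimum is the weighted median (not the mean). Total weight W = 595; half-weight = 297.5.
Sort by position and accumulate weight:
  mile 1 (Zeta, w=40) → cum 40
  mile 7 (Theta, w=5) → cum 45
  mile 13 (Delta, w=120) → cum 165
  mile 27 (Gamma, w=90) → cum 255
  mile 28 (Beta, w=60) → cum 315  ≥ 297.5 → median here
  mile 36 (Eta, w=30) → cum 345
  mile 42 (Alpha, w=50) → cum 395
  mile 50 (Epsilon, w=200) → cum 595
Optimal location: mile 28.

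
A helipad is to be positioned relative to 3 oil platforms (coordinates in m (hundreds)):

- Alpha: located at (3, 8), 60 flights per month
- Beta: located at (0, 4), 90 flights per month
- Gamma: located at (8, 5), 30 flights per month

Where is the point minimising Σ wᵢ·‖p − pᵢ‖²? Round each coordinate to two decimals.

(2.33, 5.50)

The minimiser of Σwᵢ‖p−pᵢ‖² is the weighted centroid p* = (Σwᵢpᵢ)/(Σwᵢ).
Σwᵢ = 180.
Σwᵢxᵢ = 60·3 + 90·0 + 30·8 = 420.
Σwᵢyᵢ = 60·8 + 90·4 + 30·5 = 990.
x* = 420/180 = 2.33, y* = 990/180 = 5.50.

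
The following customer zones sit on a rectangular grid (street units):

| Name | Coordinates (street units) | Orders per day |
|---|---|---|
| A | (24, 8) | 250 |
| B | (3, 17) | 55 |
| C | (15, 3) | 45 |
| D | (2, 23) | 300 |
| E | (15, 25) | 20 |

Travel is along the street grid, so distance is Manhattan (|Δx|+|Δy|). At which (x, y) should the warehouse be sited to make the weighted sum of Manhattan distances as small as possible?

(3, 17)

Manhattan distance separates: Σwᵢ(|x−xᵢ|+|y−yᵢ|) = Σwᵢ|x−xᵢ| + Σwᵢ|y−yᵢ|, so x and y are optimised independently as 1-D weighted medians.
Total weight W = 670; half = 335.
x-coordinate, sorted with cumulative weight:
  x=2 (D, w=300) cum 300
  x=3 (B, w=55) cum 355  ← median
  x=15 (C, w=45) cum 400
  x=15 (E, w=20) cum 420
  x=24 (A, w=250) cum 670
⇒ x* = 3
y-coordinate, sorted with cumulative weight:
  y=3 (C, w=45) cum 45
  y=8 (A, w=250) cum 295
  y=17 (B, w=55) cum 350  ← median
  y=23 (D, w=300) cum 650
  y=25 (E, w=20) cum 670
⇒ y* = 17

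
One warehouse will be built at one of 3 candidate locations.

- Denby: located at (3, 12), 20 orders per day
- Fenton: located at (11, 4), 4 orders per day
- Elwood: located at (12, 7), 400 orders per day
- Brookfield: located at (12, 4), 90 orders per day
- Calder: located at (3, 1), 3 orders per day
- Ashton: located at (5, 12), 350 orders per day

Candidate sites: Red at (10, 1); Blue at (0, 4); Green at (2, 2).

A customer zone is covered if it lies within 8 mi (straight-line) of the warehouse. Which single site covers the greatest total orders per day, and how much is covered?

Red, covering 497

Coverage radius r = 8 mi; a point is covered iff (Δx)²+(Δy)² ≤ 8² = 64.
  Red (10, 1): covers {Fenton, Elwood, Brookfield, Calder} → 497
  Blue (0, 4): covers {Calder} → 3
  Green (2, 2): covers {Calder} → 3
Maximum coverage at Red: 497 orders per day.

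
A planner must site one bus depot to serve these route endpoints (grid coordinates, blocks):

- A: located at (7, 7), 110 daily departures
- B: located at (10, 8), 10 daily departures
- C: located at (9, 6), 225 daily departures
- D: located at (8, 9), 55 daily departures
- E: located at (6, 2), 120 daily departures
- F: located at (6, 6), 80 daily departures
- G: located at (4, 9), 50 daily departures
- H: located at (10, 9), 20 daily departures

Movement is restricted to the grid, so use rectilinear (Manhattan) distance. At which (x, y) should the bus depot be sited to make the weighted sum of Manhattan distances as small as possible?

(7, 6)

Manhattan distance separates: Σwᵢ(|x−xᵢ|+|y−yᵢ|) = Σwᵢ|x−xᵢ| + Σwᵢ|y−yᵢ|, so x and y are optimised independently as 1-D weighted medians.
Total weight W = 670; half = 335.
x-coordinate, sorted with cumulative weight:
  x=4 (G, w=50) cum 50
  x=6 (E, w=120) cum 170
  x=6 (F, w=80) cum 250
  x=7 (A, w=110) cum 360  ← median
  x=8 (D, w=55) cum 415
  x=9 (C, w=225) cum 640
  x=10 (B, w=10) cum 650
  x=10 (H, w=20) cum 670
⇒ x* = 7
y-coordinate, sorted with cumulative weight:
  y=2 (E, w=120) cum 120
  y=6 (C, w=225) cum 345  ← median
  y=6 (F, w=80) cum 425
  y=7 (A, w=110) cum 535
  y=8 (B, w=10) cum 545
  y=9 (D, w=55) cum 600
  y=9 (G, w=50) cum 650
  y=9 (H, w=20) cum 670
⇒ y* = 6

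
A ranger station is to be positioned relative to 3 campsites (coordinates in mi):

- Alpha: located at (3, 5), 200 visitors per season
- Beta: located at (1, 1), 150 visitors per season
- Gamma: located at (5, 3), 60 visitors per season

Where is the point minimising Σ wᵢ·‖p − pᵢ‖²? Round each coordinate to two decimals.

(2.56, 3.24)

The minimiser of Σwᵢ‖p−pᵢ‖² is the weighted centroid p* = (Σwᵢpᵢ)/(Σwᵢ).
Σwᵢ = 410.
Σwᵢxᵢ = 200·3 + 150·1 + 60·5 = 1050.
Σwᵢyᵢ = 200·5 + 150·1 + 60·3 = 1330.
x* = 1050/410 = 2.56, y* = 1330/410 = 3.24.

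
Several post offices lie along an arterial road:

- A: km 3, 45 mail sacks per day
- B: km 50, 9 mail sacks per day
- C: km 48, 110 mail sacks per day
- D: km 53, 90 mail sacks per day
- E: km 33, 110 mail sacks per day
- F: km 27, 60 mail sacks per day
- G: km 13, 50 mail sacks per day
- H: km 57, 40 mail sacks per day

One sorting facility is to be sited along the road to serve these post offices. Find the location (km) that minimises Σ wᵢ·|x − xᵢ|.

For a sum of weighted absolute distances on a line, the optimum is the weighted median (not the mean). Total weight W = 514; half-weight = 257.
Sort by position and accumulate weight:
  km 3 (A, w=45) → cum 45
  km 13 (G, w=50) → cum 95
  km 27 (F, w=60) → cum 155
  km 33 (E, w=110) → cum 265  ≥ 257 → median here
  km 48 (C, w=110) → cum 375
  km 50 (B, w=9) → cum 384
  km 53 (D, w=90) → cum 474
  km 57 (H, w=40) → cum 514
Optimal location: km 33.

x = 33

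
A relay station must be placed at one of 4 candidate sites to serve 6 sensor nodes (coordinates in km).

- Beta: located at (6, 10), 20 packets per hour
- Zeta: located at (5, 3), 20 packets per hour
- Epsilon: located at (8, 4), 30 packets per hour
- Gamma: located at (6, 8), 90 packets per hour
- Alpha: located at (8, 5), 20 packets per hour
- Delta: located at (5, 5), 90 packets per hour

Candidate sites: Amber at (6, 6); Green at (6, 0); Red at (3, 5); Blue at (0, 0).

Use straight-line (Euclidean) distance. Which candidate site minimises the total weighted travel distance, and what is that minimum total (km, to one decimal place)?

Total weighted distance at each candidate:
  Amber (6, 6): total = 580.1
  Green (6, 0): total = 1684.0
  Red (3, 5): total = 988.0
  Blue (0, 0): total = 2343.3
Minimum is at Amber with total 580.1 km.

Amber, total 580.1 km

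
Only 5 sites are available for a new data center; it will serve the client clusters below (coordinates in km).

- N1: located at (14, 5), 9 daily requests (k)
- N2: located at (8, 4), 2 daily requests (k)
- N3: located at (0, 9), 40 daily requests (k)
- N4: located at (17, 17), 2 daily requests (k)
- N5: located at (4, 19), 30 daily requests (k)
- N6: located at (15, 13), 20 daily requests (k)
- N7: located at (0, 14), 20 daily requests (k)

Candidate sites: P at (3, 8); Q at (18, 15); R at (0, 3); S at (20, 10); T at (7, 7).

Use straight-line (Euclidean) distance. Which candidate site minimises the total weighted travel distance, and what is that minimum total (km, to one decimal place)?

P, total 1000.7 km

Total weighted distance at each candidate:
  P (3, 8): total = 1000.7
  Q (18, 15): total = 1759.6
  R (0, 3): total = 1502.8
  S (20, 10): total = 1988.6
  T (7, 7): total = 1160.4
Minimum is at P with total 1000.7 km.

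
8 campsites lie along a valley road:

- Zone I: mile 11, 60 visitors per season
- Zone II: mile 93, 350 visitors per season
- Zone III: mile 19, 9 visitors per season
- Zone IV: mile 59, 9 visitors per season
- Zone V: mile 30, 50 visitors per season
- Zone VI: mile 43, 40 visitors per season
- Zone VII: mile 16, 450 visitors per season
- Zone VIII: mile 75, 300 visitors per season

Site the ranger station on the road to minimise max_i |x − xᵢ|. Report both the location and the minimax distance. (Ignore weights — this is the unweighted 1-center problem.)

The 1-center on a line is the midpoint of the two extreme points: leftmost at 11, rightmost at 93.
Optimal location = (11 + 93)/2 = 52; maximum distance = (93 − 11)/2 = 41.

location 52, max distance 41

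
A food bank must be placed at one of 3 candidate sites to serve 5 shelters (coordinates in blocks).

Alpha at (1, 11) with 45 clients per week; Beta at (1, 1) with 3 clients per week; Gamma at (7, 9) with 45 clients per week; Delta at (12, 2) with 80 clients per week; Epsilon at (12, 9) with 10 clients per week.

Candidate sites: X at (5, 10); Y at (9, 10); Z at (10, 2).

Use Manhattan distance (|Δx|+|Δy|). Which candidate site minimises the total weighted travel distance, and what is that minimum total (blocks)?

Total weighted distance at each candidate:
  X (5, 10): total = 1679
  Y (9, 10): total = 1511
  Z (10, 2): total = 1540
Minimum is at Y with total 1511 blocks.

Y, total 1511 blocks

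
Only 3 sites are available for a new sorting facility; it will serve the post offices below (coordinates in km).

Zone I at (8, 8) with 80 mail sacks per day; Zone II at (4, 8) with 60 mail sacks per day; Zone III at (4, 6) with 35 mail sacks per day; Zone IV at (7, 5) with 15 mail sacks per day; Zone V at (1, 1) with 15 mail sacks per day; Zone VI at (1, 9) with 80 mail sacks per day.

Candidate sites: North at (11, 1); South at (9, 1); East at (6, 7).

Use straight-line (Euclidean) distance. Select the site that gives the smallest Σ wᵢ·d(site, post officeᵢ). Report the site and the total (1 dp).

East, total 972.8 km

Total weighted distance at each candidate:
  North (11, 1): total = 2763.7
  South (9, 1): total = 2421.5
  East (6, 7): total = 972.8
Minimum is at East with total 972.8 km.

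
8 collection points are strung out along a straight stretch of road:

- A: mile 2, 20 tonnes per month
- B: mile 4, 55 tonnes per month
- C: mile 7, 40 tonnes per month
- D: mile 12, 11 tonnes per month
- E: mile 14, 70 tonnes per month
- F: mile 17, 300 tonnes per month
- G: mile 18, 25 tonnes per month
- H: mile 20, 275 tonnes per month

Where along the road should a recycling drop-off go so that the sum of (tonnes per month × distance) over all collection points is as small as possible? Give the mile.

For a sum of weighted absolute distances on a line, the optimum is the weighted median (not the mean). Total weight W = 796; half-weight = 398.
Sort by position and accumulate weight:
  mile 2 (A, w=20) → cum 20
  mile 4 (B, w=55) → cum 75
  mile 7 (C, w=40) → cum 115
  mile 12 (D, w=11) → cum 126
  mile 14 (E, w=70) → cum 196
  mile 17 (F, w=300) → cum 496  ≥ 398 → median here
  mile 18 (G, w=25) → cum 521
  mile 20 (H, w=275) → cum 796
Optimal location: mile 17.

x = 17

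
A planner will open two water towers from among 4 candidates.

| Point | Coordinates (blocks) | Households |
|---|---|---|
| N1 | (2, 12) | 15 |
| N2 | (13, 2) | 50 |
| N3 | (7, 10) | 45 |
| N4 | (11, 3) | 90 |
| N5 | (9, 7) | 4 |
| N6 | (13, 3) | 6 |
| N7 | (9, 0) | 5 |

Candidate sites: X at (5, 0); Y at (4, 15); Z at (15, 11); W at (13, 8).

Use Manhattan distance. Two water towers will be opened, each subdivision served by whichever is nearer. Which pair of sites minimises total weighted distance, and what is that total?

Evaluate every pair (each demand assigned to the nearer of the two):
  {Y, W}: total = 1475
  {X, W}: total = 1585
  {Z, W}: total = 1610
  {X, Y}: total = 1875
  {X, Z}: total = 2045
  {Y, Z}: total = 2250
Best pair: {Y, W} with total 1475.

{Y, W}, total 1475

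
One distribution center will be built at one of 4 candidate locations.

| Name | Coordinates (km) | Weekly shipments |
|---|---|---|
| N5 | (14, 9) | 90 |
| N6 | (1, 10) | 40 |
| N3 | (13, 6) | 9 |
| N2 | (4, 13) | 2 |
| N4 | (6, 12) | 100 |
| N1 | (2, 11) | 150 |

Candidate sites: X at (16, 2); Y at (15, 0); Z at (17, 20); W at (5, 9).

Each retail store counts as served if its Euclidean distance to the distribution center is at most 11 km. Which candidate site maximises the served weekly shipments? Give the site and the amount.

Coverage radius r = 11 km; a point is covered iff (Δx)²+(Δy)² ≤ 11² = 121.
  X (16, 2): covers {N5, N3} → 99
  Y (15, 0): covers {N5, N3} → 99
  Z (17, 20): covers {none} → 0
  W (5, 9): covers {N5, N6, N3, N2, N4, N1} → 391
Maximum coverage at W: 391 weekly shipments.

W, covering 391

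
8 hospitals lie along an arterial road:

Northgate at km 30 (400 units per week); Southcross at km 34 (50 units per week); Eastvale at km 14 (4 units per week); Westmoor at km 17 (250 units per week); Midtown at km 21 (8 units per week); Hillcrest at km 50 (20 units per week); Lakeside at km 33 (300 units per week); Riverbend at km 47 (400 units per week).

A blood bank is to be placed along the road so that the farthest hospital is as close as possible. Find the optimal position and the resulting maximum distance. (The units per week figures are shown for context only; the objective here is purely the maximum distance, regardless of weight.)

The 1-center on a line is the midpoint of the two extreme points: leftmost at 14, rightmost at 50.
Optimal location = (14 + 50)/2 = 32; maximum distance = (50 − 14)/2 = 18.

location 32, max distance 18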